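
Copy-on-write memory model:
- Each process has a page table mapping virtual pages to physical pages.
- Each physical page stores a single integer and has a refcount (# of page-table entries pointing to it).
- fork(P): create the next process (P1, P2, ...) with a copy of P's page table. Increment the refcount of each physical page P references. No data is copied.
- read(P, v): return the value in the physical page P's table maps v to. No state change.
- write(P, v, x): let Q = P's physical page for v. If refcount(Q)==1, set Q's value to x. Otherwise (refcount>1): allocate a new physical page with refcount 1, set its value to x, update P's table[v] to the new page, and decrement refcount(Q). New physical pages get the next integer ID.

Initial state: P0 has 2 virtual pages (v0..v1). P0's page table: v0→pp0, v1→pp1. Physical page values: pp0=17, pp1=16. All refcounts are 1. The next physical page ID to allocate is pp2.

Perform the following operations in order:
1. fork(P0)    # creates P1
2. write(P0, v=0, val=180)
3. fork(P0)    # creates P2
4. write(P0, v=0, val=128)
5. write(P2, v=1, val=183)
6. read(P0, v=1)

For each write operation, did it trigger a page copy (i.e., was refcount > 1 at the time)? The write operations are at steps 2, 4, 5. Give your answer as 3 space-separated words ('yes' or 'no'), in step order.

Op 1: fork(P0) -> P1. 2 ppages; refcounts: pp0:2 pp1:2
Op 2: write(P0, v0, 180). refcount(pp0)=2>1 -> COPY to pp2. 3 ppages; refcounts: pp0:1 pp1:2 pp2:1
Op 3: fork(P0) -> P2. 3 ppages; refcounts: pp0:1 pp1:3 pp2:2
Op 4: write(P0, v0, 128). refcount(pp2)=2>1 -> COPY to pp3. 4 ppages; refcounts: pp0:1 pp1:3 pp2:1 pp3:1
Op 5: write(P2, v1, 183). refcount(pp1)=3>1 -> COPY to pp4. 5 ppages; refcounts: pp0:1 pp1:2 pp2:1 pp3:1 pp4:1
Op 6: read(P0, v1) -> 16. No state change.

yes yes yes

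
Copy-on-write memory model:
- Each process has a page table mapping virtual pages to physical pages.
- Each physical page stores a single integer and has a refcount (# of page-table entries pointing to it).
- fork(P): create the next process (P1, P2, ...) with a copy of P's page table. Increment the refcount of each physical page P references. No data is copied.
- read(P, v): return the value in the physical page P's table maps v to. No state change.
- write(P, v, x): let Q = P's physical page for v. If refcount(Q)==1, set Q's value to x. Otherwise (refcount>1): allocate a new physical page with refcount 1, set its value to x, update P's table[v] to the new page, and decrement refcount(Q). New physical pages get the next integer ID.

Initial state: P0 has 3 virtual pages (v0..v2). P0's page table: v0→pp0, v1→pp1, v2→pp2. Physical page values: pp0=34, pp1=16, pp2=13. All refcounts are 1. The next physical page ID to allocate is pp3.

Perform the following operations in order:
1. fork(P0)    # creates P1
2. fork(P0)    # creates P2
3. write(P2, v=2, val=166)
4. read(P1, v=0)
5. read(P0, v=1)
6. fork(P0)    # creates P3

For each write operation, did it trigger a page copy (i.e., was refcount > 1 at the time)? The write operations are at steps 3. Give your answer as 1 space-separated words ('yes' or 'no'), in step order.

Op 1: fork(P0) -> P1. 3 ppages; refcounts: pp0:2 pp1:2 pp2:2
Op 2: fork(P0) -> P2. 3 ppages; refcounts: pp0:3 pp1:3 pp2:3
Op 3: write(P2, v2, 166). refcount(pp2)=3>1 -> COPY to pp3. 4 ppages; refcounts: pp0:3 pp1:3 pp2:2 pp3:1
Op 4: read(P1, v0) -> 34. No state change.
Op 5: read(P0, v1) -> 16. No state change.
Op 6: fork(P0) -> P3. 4 ppages; refcounts: pp0:4 pp1:4 pp2:3 pp3:1

yes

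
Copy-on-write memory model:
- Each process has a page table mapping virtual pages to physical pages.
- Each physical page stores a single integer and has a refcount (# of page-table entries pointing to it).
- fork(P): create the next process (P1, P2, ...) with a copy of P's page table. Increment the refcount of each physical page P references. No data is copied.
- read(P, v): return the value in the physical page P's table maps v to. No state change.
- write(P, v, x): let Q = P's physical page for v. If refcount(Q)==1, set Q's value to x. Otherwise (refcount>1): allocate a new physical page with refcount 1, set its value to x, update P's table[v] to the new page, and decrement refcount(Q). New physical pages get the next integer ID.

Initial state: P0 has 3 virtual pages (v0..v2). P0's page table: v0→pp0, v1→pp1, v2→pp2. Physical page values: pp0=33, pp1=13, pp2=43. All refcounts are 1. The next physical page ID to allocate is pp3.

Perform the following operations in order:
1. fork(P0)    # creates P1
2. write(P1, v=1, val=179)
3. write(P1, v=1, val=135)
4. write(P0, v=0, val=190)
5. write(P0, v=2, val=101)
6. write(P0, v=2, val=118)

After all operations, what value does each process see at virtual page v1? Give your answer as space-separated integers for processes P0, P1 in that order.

Op 1: fork(P0) -> P1. 3 ppages; refcounts: pp0:2 pp1:2 pp2:2
Op 2: write(P1, v1, 179). refcount(pp1)=2>1 -> COPY to pp3. 4 ppages; refcounts: pp0:2 pp1:1 pp2:2 pp3:1
Op 3: write(P1, v1, 135). refcount(pp3)=1 -> write in place. 4 ppages; refcounts: pp0:2 pp1:1 pp2:2 pp3:1
Op 4: write(P0, v0, 190). refcount(pp0)=2>1 -> COPY to pp4. 5 ppages; refcounts: pp0:1 pp1:1 pp2:2 pp3:1 pp4:1
Op 5: write(P0, v2, 101). refcount(pp2)=2>1 -> COPY to pp5. 6 ppages; refcounts: pp0:1 pp1:1 pp2:1 pp3:1 pp4:1 pp5:1
Op 6: write(P0, v2, 118). refcount(pp5)=1 -> write in place. 6 ppages; refcounts: pp0:1 pp1:1 pp2:1 pp3:1 pp4:1 pp5:1
P0: v1 -> pp1 = 13
P1: v1 -> pp3 = 135

Answer: 13 135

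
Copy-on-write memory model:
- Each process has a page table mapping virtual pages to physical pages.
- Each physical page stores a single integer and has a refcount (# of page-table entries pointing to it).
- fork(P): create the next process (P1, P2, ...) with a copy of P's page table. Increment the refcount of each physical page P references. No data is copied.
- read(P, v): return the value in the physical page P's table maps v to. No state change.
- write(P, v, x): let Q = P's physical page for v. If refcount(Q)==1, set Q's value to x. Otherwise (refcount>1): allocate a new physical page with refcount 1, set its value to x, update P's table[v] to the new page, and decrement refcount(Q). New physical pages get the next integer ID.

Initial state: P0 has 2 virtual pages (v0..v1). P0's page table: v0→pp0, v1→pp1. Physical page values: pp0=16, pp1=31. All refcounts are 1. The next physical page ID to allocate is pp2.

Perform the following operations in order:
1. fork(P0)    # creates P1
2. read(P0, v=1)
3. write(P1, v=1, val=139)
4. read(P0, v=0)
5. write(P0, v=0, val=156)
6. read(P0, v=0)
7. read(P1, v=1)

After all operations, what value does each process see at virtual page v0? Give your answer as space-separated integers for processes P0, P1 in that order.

Answer: 156 16

Derivation:
Op 1: fork(P0) -> P1. 2 ppages; refcounts: pp0:2 pp1:2
Op 2: read(P0, v1) -> 31. No state change.
Op 3: write(P1, v1, 139). refcount(pp1)=2>1 -> COPY to pp2. 3 ppages; refcounts: pp0:2 pp1:1 pp2:1
Op 4: read(P0, v0) -> 16. No state change.
Op 5: write(P0, v0, 156). refcount(pp0)=2>1 -> COPY to pp3. 4 ppages; refcounts: pp0:1 pp1:1 pp2:1 pp3:1
Op 6: read(P0, v0) -> 156. No state change.
Op 7: read(P1, v1) -> 139. No state change.
P0: v0 -> pp3 = 156
P1: v0 -> pp0 = 16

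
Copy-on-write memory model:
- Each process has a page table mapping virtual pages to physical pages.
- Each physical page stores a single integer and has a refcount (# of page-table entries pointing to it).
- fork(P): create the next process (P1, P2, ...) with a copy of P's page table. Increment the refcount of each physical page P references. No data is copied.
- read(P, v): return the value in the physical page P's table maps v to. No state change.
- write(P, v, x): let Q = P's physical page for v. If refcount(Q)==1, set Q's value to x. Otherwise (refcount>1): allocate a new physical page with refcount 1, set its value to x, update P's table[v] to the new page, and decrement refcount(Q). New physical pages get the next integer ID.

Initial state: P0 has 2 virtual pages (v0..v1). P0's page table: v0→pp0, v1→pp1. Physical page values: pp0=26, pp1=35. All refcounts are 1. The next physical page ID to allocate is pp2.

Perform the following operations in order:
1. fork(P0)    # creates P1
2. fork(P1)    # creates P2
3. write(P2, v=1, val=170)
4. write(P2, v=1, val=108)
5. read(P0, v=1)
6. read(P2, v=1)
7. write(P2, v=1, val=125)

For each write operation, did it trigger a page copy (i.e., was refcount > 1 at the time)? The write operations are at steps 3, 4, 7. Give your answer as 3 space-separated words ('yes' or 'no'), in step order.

Op 1: fork(P0) -> P1. 2 ppages; refcounts: pp0:2 pp1:2
Op 2: fork(P1) -> P2. 2 ppages; refcounts: pp0:3 pp1:3
Op 3: write(P2, v1, 170). refcount(pp1)=3>1 -> COPY to pp2. 3 ppages; refcounts: pp0:3 pp1:2 pp2:1
Op 4: write(P2, v1, 108). refcount(pp2)=1 -> write in place. 3 ppages; refcounts: pp0:3 pp1:2 pp2:1
Op 5: read(P0, v1) -> 35. No state change.
Op 6: read(P2, v1) -> 108. No state change.
Op 7: write(P2, v1, 125). refcount(pp2)=1 -> write in place. 3 ppages; refcounts: pp0:3 pp1:2 pp2:1

yes no no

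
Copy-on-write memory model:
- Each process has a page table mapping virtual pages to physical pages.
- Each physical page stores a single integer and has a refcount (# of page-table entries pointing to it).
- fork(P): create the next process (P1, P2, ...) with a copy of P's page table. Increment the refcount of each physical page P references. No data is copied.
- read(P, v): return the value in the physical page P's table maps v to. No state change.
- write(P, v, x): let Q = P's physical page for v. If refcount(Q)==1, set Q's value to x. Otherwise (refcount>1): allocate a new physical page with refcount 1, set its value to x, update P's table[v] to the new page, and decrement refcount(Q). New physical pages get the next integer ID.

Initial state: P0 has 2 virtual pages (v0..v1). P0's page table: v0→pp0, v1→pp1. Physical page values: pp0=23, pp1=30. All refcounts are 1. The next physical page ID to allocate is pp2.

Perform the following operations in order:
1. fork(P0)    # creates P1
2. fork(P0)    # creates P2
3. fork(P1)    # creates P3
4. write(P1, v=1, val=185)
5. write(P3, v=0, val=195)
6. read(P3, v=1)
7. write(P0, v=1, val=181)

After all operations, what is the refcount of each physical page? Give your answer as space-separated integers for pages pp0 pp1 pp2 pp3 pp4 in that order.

Answer: 3 2 1 1 1

Derivation:
Op 1: fork(P0) -> P1. 2 ppages; refcounts: pp0:2 pp1:2
Op 2: fork(P0) -> P2. 2 ppages; refcounts: pp0:3 pp1:3
Op 3: fork(P1) -> P3. 2 ppages; refcounts: pp0:4 pp1:4
Op 4: write(P1, v1, 185). refcount(pp1)=4>1 -> COPY to pp2. 3 ppages; refcounts: pp0:4 pp1:3 pp2:1
Op 5: write(P3, v0, 195). refcount(pp0)=4>1 -> COPY to pp3. 4 ppages; refcounts: pp0:3 pp1:3 pp2:1 pp3:1
Op 6: read(P3, v1) -> 30. No state change.
Op 7: write(P0, v1, 181). refcount(pp1)=3>1 -> COPY to pp4. 5 ppages; refcounts: pp0:3 pp1:2 pp2:1 pp3:1 pp4:1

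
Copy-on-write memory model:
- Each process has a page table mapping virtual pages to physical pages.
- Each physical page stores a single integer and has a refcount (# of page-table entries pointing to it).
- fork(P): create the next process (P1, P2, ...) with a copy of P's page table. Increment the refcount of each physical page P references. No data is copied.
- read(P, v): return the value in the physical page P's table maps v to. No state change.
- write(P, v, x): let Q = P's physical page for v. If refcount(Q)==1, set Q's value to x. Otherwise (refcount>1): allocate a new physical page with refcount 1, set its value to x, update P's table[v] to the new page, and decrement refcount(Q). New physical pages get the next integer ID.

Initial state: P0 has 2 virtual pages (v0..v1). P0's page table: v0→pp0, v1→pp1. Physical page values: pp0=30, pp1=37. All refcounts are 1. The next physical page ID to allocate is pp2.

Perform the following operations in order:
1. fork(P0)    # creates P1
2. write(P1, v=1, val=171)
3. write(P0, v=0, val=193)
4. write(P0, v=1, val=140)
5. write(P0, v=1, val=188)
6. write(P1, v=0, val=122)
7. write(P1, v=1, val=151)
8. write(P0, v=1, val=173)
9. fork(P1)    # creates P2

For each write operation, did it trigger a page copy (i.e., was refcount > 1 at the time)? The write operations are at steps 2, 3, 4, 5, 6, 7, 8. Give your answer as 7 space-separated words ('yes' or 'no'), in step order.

Op 1: fork(P0) -> P1. 2 ppages; refcounts: pp0:2 pp1:2
Op 2: write(P1, v1, 171). refcount(pp1)=2>1 -> COPY to pp2. 3 ppages; refcounts: pp0:2 pp1:1 pp2:1
Op 3: write(P0, v0, 193). refcount(pp0)=2>1 -> COPY to pp3. 4 ppages; refcounts: pp0:1 pp1:1 pp2:1 pp3:1
Op 4: write(P0, v1, 140). refcount(pp1)=1 -> write in place. 4 ppages; refcounts: pp0:1 pp1:1 pp2:1 pp3:1
Op 5: write(P0, v1, 188). refcount(pp1)=1 -> write in place. 4 ppages; refcounts: pp0:1 pp1:1 pp2:1 pp3:1
Op 6: write(P1, v0, 122). refcount(pp0)=1 -> write in place. 4 ppages; refcounts: pp0:1 pp1:1 pp2:1 pp3:1
Op 7: write(P1, v1, 151). refcount(pp2)=1 -> write in place. 4 ppages; refcounts: pp0:1 pp1:1 pp2:1 pp3:1
Op 8: write(P0, v1, 173). refcount(pp1)=1 -> write in place. 4 ppages; refcounts: pp0:1 pp1:1 pp2:1 pp3:1
Op 9: fork(P1) -> P2. 4 ppages; refcounts: pp0:2 pp1:1 pp2:2 pp3:1

yes yes no no no no no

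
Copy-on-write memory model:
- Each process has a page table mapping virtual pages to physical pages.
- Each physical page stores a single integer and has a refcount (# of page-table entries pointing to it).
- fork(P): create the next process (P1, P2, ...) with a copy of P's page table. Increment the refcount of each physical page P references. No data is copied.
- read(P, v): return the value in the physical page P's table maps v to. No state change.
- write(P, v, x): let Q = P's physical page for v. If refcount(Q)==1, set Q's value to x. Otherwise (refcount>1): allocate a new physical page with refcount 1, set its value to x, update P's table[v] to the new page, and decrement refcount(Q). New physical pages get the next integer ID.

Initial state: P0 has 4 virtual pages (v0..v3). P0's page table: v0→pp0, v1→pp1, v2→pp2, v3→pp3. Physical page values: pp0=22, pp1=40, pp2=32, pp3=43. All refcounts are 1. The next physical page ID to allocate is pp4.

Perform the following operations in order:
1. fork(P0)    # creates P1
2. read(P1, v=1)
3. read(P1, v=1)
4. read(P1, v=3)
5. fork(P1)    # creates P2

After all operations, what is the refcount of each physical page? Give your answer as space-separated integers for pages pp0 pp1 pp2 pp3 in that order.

Answer: 3 3 3 3

Derivation:
Op 1: fork(P0) -> P1. 4 ppages; refcounts: pp0:2 pp1:2 pp2:2 pp3:2
Op 2: read(P1, v1) -> 40. No state change.
Op 3: read(P1, v1) -> 40. No state change.
Op 4: read(P1, v3) -> 43. No state change.
Op 5: fork(P1) -> P2. 4 ppages; refcounts: pp0:3 pp1:3 pp2:3 pp3:3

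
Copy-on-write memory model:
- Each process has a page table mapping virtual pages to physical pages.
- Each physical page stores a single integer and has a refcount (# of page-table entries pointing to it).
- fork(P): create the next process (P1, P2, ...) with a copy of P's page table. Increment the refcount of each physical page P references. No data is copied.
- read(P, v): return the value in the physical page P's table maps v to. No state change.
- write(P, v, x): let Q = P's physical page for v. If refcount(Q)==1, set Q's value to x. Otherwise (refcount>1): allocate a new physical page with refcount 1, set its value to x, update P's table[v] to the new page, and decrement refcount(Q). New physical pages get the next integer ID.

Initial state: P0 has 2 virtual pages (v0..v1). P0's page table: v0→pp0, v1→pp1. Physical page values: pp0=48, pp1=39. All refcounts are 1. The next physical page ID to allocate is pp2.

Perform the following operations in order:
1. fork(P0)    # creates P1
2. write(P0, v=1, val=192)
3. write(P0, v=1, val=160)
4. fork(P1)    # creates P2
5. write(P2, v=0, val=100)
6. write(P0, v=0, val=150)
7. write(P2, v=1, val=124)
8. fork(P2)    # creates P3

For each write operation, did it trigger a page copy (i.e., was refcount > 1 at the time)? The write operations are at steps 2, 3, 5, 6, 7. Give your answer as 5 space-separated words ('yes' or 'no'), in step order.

Op 1: fork(P0) -> P1. 2 ppages; refcounts: pp0:2 pp1:2
Op 2: write(P0, v1, 192). refcount(pp1)=2>1 -> COPY to pp2. 3 ppages; refcounts: pp0:2 pp1:1 pp2:1
Op 3: write(P0, v1, 160). refcount(pp2)=1 -> write in place. 3 ppages; refcounts: pp0:2 pp1:1 pp2:1
Op 4: fork(P1) -> P2. 3 ppages; refcounts: pp0:3 pp1:2 pp2:1
Op 5: write(P2, v0, 100). refcount(pp0)=3>1 -> COPY to pp3. 4 ppages; refcounts: pp0:2 pp1:2 pp2:1 pp3:1
Op 6: write(P0, v0, 150). refcount(pp0)=2>1 -> COPY to pp4. 5 ppages; refcounts: pp0:1 pp1:2 pp2:1 pp3:1 pp4:1
Op 7: write(P2, v1, 124). refcount(pp1)=2>1 -> COPY to pp5. 6 ppages; refcounts: pp0:1 pp1:1 pp2:1 pp3:1 pp4:1 pp5:1
Op 8: fork(P2) -> P3. 6 ppages; refcounts: pp0:1 pp1:1 pp2:1 pp3:2 pp4:1 pp5:2

yes no yes yes yes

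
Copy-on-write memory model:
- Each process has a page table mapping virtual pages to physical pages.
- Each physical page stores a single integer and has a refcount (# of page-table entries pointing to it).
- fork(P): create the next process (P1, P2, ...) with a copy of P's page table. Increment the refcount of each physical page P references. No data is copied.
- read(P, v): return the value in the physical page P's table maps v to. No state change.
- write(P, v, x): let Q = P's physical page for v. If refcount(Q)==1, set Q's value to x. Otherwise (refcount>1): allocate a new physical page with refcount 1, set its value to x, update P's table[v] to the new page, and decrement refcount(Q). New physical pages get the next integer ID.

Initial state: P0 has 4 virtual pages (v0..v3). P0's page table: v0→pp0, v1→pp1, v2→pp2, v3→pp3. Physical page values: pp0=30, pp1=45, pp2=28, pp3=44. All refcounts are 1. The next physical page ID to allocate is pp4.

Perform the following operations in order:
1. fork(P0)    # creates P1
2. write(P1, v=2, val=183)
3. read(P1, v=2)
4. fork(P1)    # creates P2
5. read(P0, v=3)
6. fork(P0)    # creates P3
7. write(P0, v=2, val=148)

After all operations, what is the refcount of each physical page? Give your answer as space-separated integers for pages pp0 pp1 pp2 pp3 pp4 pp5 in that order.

Op 1: fork(P0) -> P1. 4 ppages; refcounts: pp0:2 pp1:2 pp2:2 pp3:2
Op 2: write(P1, v2, 183). refcount(pp2)=2>1 -> COPY to pp4. 5 ppages; refcounts: pp0:2 pp1:2 pp2:1 pp3:2 pp4:1
Op 3: read(P1, v2) -> 183. No state change.
Op 4: fork(P1) -> P2. 5 ppages; refcounts: pp0:3 pp1:3 pp2:1 pp3:3 pp4:2
Op 5: read(P0, v3) -> 44. No state change.
Op 6: fork(P0) -> P3. 5 ppages; refcounts: pp0:4 pp1:4 pp2:2 pp3:4 pp4:2
Op 7: write(P0, v2, 148). refcount(pp2)=2>1 -> COPY to pp5. 6 ppages; refcounts: pp0:4 pp1:4 pp2:1 pp3:4 pp4:2 pp5:1

Answer: 4 4 1 4 2 1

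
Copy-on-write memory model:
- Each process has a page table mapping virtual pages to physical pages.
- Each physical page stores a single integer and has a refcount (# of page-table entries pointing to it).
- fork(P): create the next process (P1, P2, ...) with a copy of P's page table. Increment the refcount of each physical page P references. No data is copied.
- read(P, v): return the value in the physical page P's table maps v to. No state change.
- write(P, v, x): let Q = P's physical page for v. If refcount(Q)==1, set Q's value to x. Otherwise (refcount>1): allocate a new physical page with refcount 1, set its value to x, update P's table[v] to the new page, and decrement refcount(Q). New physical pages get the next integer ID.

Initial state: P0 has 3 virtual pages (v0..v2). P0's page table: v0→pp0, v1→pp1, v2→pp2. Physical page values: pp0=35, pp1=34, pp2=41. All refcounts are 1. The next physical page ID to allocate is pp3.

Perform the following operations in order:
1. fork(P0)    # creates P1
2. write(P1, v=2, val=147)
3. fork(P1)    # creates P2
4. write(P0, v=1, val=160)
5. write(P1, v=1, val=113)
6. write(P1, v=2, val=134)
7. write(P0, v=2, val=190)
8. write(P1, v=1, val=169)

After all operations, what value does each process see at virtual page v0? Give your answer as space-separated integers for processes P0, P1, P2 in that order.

Answer: 35 35 35

Derivation:
Op 1: fork(P0) -> P1. 3 ppages; refcounts: pp0:2 pp1:2 pp2:2
Op 2: write(P1, v2, 147). refcount(pp2)=2>1 -> COPY to pp3. 4 ppages; refcounts: pp0:2 pp1:2 pp2:1 pp3:1
Op 3: fork(P1) -> P2. 4 ppages; refcounts: pp0:3 pp1:3 pp2:1 pp3:2
Op 4: write(P0, v1, 160). refcount(pp1)=3>1 -> COPY to pp4. 5 ppages; refcounts: pp0:3 pp1:2 pp2:1 pp3:2 pp4:1
Op 5: write(P1, v1, 113). refcount(pp1)=2>1 -> COPY to pp5. 6 ppages; refcounts: pp0:3 pp1:1 pp2:1 pp3:2 pp4:1 pp5:1
Op 6: write(P1, v2, 134). refcount(pp3)=2>1 -> COPY to pp6. 7 ppages; refcounts: pp0:3 pp1:1 pp2:1 pp3:1 pp4:1 pp5:1 pp6:1
Op 7: write(P0, v2, 190). refcount(pp2)=1 -> write in place. 7 ppages; refcounts: pp0:3 pp1:1 pp2:1 pp3:1 pp4:1 pp5:1 pp6:1
Op 8: write(P1, v1, 169). refcount(pp5)=1 -> write in place. 7 ppages; refcounts: pp0:3 pp1:1 pp2:1 pp3:1 pp4:1 pp5:1 pp6:1
P0: v0 -> pp0 = 35
P1: v0 -> pp0 = 35
P2: v0 -> pp0 = 35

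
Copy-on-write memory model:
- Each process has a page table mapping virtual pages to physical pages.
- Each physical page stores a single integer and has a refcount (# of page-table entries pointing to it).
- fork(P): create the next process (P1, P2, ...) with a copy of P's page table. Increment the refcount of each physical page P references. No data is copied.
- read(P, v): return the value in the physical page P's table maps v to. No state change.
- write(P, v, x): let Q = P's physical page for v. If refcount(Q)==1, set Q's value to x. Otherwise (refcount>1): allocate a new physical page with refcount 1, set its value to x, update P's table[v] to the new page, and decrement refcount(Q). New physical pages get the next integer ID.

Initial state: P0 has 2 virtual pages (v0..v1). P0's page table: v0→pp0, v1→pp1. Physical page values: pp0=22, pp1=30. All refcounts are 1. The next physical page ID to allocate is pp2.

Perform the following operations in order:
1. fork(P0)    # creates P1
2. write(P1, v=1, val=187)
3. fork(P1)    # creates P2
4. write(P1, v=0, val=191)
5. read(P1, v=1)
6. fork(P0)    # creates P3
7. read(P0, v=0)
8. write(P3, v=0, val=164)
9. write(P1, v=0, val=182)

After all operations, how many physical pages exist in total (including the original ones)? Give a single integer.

Answer: 5

Derivation:
Op 1: fork(P0) -> P1. 2 ppages; refcounts: pp0:2 pp1:2
Op 2: write(P1, v1, 187). refcount(pp1)=2>1 -> COPY to pp2. 3 ppages; refcounts: pp0:2 pp1:1 pp2:1
Op 3: fork(P1) -> P2. 3 ppages; refcounts: pp0:3 pp1:1 pp2:2
Op 4: write(P1, v0, 191). refcount(pp0)=3>1 -> COPY to pp3. 4 ppages; refcounts: pp0:2 pp1:1 pp2:2 pp3:1
Op 5: read(P1, v1) -> 187. No state change.
Op 6: fork(P0) -> P3. 4 ppages; refcounts: pp0:3 pp1:2 pp2:2 pp3:1
Op 7: read(P0, v0) -> 22. No state change.
Op 8: write(P3, v0, 164). refcount(pp0)=3>1 -> COPY to pp4. 5 ppages; refcounts: pp0:2 pp1:2 pp2:2 pp3:1 pp4:1
Op 9: write(P1, v0, 182). refcount(pp3)=1 -> write in place. 5 ppages; refcounts: pp0:2 pp1:2 pp2:2 pp3:1 pp4:1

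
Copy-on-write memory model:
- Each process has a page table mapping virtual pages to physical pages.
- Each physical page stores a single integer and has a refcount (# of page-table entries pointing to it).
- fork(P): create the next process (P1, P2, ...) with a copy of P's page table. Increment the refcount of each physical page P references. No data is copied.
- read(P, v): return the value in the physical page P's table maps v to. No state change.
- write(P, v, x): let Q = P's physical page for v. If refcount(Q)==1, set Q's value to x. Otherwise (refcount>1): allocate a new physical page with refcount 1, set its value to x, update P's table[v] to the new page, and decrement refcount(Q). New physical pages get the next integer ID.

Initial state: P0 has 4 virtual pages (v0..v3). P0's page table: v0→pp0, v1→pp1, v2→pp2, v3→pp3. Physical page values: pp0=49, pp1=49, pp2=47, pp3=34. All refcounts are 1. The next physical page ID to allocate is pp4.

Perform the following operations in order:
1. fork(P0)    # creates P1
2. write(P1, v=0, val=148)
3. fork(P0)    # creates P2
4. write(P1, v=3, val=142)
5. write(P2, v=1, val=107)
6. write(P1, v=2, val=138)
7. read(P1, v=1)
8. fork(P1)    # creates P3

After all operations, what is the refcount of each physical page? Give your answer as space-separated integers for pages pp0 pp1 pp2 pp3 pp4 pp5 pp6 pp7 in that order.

Op 1: fork(P0) -> P1. 4 ppages; refcounts: pp0:2 pp1:2 pp2:2 pp3:2
Op 2: write(P1, v0, 148). refcount(pp0)=2>1 -> COPY to pp4. 5 ppages; refcounts: pp0:1 pp1:2 pp2:2 pp3:2 pp4:1
Op 3: fork(P0) -> P2. 5 ppages; refcounts: pp0:2 pp1:3 pp2:3 pp3:3 pp4:1
Op 4: write(P1, v3, 142). refcount(pp3)=3>1 -> COPY to pp5. 6 ppages; refcounts: pp0:2 pp1:3 pp2:3 pp3:2 pp4:1 pp5:1
Op 5: write(P2, v1, 107). refcount(pp1)=3>1 -> COPY to pp6. 7 ppages; refcounts: pp0:2 pp1:2 pp2:3 pp3:2 pp4:1 pp5:1 pp6:1
Op 6: write(P1, v2, 138). refcount(pp2)=3>1 -> COPY to pp7. 8 ppages; refcounts: pp0:2 pp1:2 pp2:2 pp3:2 pp4:1 pp5:1 pp6:1 pp7:1
Op 7: read(P1, v1) -> 49. No state change.
Op 8: fork(P1) -> P3. 8 ppages; refcounts: pp0:2 pp1:3 pp2:2 pp3:2 pp4:2 pp5:2 pp6:1 pp7:2

Answer: 2 3 2 2 2 2 1 2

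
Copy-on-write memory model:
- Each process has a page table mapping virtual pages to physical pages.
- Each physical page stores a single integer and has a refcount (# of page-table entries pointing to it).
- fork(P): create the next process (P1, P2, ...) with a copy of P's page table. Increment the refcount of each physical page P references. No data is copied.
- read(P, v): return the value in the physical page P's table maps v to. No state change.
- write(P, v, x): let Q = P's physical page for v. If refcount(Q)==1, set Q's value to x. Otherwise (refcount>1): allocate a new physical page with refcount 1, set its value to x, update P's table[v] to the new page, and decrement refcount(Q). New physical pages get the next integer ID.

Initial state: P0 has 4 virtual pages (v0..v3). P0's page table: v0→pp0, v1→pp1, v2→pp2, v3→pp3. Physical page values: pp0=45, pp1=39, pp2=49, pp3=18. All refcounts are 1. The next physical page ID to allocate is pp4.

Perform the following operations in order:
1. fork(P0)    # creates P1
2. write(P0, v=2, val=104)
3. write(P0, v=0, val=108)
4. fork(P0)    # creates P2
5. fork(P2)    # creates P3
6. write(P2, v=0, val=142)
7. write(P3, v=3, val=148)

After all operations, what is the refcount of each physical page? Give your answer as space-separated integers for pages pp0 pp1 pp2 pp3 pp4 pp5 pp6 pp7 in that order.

Op 1: fork(P0) -> P1. 4 ppages; refcounts: pp0:2 pp1:2 pp2:2 pp3:2
Op 2: write(P0, v2, 104). refcount(pp2)=2>1 -> COPY to pp4. 5 ppages; refcounts: pp0:2 pp1:2 pp2:1 pp3:2 pp4:1
Op 3: write(P0, v0, 108). refcount(pp0)=2>1 -> COPY to pp5. 6 ppages; refcounts: pp0:1 pp1:2 pp2:1 pp3:2 pp4:1 pp5:1
Op 4: fork(P0) -> P2. 6 ppages; refcounts: pp0:1 pp1:3 pp2:1 pp3:3 pp4:2 pp5:2
Op 5: fork(P2) -> P3. 6 ppages; refcounts: pp0:1 pp1:4 pp2:1 pp3:4 pp4:3 pp5:3
Op 6: write(P2, v0, 142). refcount(pp5)=3>1 -> COPY to pp6. 7 ppages; refcounts: pp0:1 pp1:4 pp2:1 pp3:4 pp4:3 pp5:2 pp6:1
Op 7: write(P3, v3, 148). refcount(pp3)=4>1 -> COPY to pp7. 8 ppages; refcounts: pp0:1 pp1:4 pp2:1 pp3:3 pp4:3 pp5:2 pp6:1 pp7:1

Answer: 1 4 1 3 3 2 1 1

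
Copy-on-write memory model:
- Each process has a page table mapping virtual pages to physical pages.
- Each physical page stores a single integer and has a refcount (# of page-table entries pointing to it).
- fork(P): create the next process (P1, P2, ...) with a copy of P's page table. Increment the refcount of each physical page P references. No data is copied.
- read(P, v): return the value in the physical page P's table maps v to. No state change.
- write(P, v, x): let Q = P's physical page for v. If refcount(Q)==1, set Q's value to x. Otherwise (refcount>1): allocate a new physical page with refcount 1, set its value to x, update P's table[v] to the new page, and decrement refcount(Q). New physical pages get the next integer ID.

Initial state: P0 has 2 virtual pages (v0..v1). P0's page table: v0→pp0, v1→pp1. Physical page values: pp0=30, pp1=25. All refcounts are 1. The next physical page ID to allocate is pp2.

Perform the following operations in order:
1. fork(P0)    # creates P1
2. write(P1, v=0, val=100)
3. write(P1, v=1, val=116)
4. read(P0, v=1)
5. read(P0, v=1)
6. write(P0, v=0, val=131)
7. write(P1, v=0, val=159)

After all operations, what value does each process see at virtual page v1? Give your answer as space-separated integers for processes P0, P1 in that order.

Answer: 25 116

Derivation:
Op 1: fork(P0) -> P1. 2 ppages; refcounts: pp0:2 pp1:2
Op 2: write(P1, v0, 100). refcount(pp0)=2>1 -> COPY to pp2. 3 ppages; refcounts: pp0:1 pp1:2 pp2:1
Op 3: write(P1, v1, 116). refcount(pp1)=2>1 -> COPY to pp3. 4 ppages; refcounts: pp0:1 pp1:1 pp2:1 pp3:1
Op 4: read(P0, v1) -> 25. No state change.
Op 5: read(P0, v1) -> 25. No state change.
Op 6: write(P0, v0, 131). refcount(pp0)=1 -> write in place. 4 ppages; refcounts: pp0:1 pp1:1 pp2:1 pp3:1
Op 7: write(P1, v0, 159). refcount(pp2)=1 -> write in place. 4 ppages; refcounts: pp0:1 pp1:1 pp2:1 pp3:1
P0: v1 -> pp1 = 25
P1: v1 -> pp3 = 116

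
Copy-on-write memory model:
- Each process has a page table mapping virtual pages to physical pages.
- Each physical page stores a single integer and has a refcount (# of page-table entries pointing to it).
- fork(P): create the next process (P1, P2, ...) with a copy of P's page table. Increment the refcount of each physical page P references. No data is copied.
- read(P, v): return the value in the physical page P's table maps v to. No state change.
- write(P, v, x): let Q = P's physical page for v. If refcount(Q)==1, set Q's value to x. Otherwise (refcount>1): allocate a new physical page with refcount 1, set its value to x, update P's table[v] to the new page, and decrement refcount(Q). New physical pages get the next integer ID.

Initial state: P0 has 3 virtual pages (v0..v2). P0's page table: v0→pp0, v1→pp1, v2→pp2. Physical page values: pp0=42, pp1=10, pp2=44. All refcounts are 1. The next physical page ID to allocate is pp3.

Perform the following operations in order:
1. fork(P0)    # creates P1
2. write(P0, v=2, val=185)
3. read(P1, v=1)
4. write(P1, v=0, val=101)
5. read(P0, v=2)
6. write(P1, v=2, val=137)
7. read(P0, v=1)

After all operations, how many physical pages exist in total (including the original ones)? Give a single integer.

Answer: 5

Derivation:
Op 1: fork(P0) -> P1. 3 ppages; refcounts: pp0:2 pp1:2 pp2:2
Op 2: write(P0, v2, 185). refcount(pp2)=2>1 -> COPY to pp3. 4 ppages; refcounts: pp0:2 pp1:2 pp2:1 pp3:1
Op 3: read(P1, v1) -> 10. No state change.
Op 4: write(P1, v0, 101). refcount(pp0)=2>1 -> COPY to pp4. 5 ppages; refcounts: pp0:1 pp1:2 pp2:1 pp3:1 pp4:1
Op 5: read(P0, v2) -> 185. No state change.
Op 6: write(P1, v2, 137). refcount(pp2)=1 -> write in place. 5 ppages; refcounts: pp0:1 pp1:2 pp2:1 pp3:1 pp4:1
Op 7: read(P0, v1) -> 10. No state change.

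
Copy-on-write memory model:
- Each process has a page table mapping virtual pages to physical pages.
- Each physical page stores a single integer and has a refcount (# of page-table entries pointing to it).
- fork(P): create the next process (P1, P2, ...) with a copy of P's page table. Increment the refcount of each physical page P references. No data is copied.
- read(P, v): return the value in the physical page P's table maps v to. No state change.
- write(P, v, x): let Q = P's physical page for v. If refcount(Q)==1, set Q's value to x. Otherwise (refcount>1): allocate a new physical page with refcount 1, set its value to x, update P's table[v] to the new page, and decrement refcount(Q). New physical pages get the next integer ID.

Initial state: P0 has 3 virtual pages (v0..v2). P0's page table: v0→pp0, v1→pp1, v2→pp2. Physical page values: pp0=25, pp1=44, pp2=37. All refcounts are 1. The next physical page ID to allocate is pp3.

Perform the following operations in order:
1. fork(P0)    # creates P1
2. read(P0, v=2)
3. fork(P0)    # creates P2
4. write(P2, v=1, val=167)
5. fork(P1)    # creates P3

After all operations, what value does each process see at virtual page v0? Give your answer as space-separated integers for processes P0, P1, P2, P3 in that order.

Answer: 25 25 25 25

Derivation:
Op 1: fork(P0) -> P1. 3 ppages; refcounts: pp0:2 pp1:2 pp2:2
Op 2: read(P0, v2) -> 37. No state change.
Op 3: fork(P0) -> P2. 3 ppages; refcounts: pp0:3 pp1:3 pp2:3
Op 4: write(P2, v1, 167). refcount(pp1)=3>1 -> COPY to pp3. 4 ppages; refcounts: pp0:3 pp1:2 pp2:3 pp3:1
Op 5: fork(P1) -> P3. 4 ppages; refcounts: pp0:4 pp1:3 pp2:4 pp3:1
P0: v0 -> pp0 = 25
P1: v0 -> pp0 = 25
P2: v0 -> pp0 = 25
P3: v0 -> pp0 = 25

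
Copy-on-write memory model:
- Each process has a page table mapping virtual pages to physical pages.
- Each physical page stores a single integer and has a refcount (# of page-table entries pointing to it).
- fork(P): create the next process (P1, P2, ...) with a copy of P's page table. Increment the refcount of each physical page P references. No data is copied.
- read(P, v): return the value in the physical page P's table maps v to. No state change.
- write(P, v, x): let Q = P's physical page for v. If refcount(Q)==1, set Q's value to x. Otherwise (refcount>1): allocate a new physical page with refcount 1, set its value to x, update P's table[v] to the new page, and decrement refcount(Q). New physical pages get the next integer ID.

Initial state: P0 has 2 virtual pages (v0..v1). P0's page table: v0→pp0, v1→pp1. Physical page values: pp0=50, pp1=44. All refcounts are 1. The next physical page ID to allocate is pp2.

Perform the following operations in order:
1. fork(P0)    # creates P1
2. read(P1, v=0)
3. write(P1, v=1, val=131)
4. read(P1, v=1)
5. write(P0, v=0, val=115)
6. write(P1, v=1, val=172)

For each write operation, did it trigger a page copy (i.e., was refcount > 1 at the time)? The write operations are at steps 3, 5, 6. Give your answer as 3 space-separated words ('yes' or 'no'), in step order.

Op 1: fork(P0) -> P1. 2 ppages; refcounts: pp0:2 pp1:2
Op 2: read(P1, v0) -> 50. No state change.
Op 3: write(P1, v1, 131). refcount(pp1)=2>1 -> COPY to pp2. 3 ppages; refcounts: pp0:2 pp1:1 pp2:1
Op 4: read(P1, v1) -> 131. No state change.
Op 5: write(P0, v0, 115). refcount(pp0)=2>1 -> COPY to pp3. 4 ppages; refcounts: pp0:1 pp1:1 pp2:1 pp3:1
Op 6: write(P1, v1, 172). refcount(pp2)=1 -> write in place. 4 ppages; refcounts: pp0:1 pp1:1 pp2:1 pp3:1

yes yes no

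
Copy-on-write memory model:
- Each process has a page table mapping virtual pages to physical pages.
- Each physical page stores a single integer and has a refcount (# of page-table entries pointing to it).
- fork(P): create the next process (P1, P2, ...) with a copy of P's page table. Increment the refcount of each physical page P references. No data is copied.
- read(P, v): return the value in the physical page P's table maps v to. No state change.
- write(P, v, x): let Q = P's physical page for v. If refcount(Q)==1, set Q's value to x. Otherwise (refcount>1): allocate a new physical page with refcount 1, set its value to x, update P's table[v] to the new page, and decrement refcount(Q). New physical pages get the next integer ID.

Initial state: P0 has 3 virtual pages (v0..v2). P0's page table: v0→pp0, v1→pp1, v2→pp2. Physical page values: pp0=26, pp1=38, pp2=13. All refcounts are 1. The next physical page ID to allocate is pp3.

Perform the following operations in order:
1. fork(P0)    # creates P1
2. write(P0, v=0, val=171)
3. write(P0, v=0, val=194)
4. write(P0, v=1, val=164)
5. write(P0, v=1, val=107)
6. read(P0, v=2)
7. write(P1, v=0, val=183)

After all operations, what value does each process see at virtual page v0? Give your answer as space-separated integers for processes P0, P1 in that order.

Answer: 194 183

Derivation:
Op 1: fork(P0) -> P1. 3 ppages; refcounts: pp0:2 pp1:2 pp2:2
Op 2: write(P0, v0, 171). refcount(pp0)=2>1 -> COPY to pp3. 4 ppages; refcounts: pp0:1 pp1:2 pp2:2 pp3:1
Op 3: write(P0, v0, 194). refcount(pp3)=1 -> write in place. 4 ppages; refcounts: pp0:1 pp1:2 pp2:2 pp3:1
Op 4: write(P0, v1, 164). refcount(pp1)=2>1 -> COPY to pp4. 5 ppages; refcounts: pp0:1 pp1:1 pp2:2 pp3:1 pp4:1
Op 5: write(P0, v1, 107). refcount(pp4)=1 -> write in place. 5 ppages; refcounts: pp0:1 pp1:1 pp2:2 pp3:1 pp4:1
Op 6: read(P0, v2) -> 13. No state change.
Op 7: write(P1, v0, 183). refcount(pp0)=1 -> write in place. 5 ppages; refcounts: pp0:1 pp1:1 pp2:2 pp3:1 pp4:1
P0: v0 -> pp3 = 194
P1: v0 -> pp0 = 183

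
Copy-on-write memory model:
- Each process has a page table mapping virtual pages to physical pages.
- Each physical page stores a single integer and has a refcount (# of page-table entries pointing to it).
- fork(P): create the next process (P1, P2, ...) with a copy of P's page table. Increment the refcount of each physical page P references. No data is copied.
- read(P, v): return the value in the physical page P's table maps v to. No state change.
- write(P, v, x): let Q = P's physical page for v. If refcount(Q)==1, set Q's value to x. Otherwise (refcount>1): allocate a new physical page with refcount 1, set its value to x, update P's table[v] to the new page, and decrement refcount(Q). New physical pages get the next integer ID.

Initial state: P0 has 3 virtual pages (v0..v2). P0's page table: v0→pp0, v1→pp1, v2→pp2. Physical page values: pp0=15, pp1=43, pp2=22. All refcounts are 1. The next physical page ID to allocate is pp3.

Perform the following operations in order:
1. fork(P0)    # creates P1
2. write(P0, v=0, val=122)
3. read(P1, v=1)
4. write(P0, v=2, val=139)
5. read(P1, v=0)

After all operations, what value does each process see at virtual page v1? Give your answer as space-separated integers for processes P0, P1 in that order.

Op 1: fork(P0) -> P1. 3 ppages; refcounts: pp0:2 pp1:2 pp2:2
Op 2: write(P0, v0, 122). refcount(pp0)=2>1 -> COPY to pp3. 4 ppages; refcounts: pp0:1 pp1:2 pp2:2 pp3:1
Op 3: read(P1, v1) -> 43. No state change.
Op 4: write(P0, v2, 139). refcount(pp2)=2>1 -> COPY to pp4. 5 ppages; refcounts: pp0:1 pp1:2 pp2:1 pp3:1 pp4:1
Op 5: read(P1, v0) -> 15. No state change.
P0: v1 -> pp1 = 43
P1: v1 -> pp1 = 43

Answer: 43 43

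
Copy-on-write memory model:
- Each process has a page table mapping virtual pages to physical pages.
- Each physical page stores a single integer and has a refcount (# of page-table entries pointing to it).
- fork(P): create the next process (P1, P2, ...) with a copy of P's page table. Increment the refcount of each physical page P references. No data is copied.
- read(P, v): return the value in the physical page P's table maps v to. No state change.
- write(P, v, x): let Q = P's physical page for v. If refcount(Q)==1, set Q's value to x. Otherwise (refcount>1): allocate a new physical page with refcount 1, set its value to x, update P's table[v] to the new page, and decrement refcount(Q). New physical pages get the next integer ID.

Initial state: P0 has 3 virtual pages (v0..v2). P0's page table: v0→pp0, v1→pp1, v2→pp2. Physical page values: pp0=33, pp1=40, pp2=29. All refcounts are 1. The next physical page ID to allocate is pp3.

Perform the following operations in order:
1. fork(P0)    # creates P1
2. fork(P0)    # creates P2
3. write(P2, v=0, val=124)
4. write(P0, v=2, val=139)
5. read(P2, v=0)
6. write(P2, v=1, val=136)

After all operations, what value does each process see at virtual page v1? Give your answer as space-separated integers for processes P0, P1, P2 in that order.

Op 1: fork(P0) -> P1. 3 ppages; refcounts: pp0:2 pp1:2 pp2:2
Op 2: fork(P0) -> P2. 3 ppages; refcounts: pp0:3 pp1:3 pp2:3
Op 3: write(P2, v0, 124). refcount(pp0)=3>1 -> COPY to pp3. 4 ppages; refcounts: pp0:2 pp1:3 pp2:3 pp3:1
Op 4: write(P0, v2, 139). refcount(pp2)=3>1 -> COPY to pp4. 5 ppages; refcounts: pp0:2 pp1:3 pp2:2 pp3:1 pp4:1
Op 5: read(P2, v0) -> 124. No state change.
Op 6: write(P2, v1, 136). refcount(pp1)=3>1 -> COPY to pp5. 6 ppages; refcounts: pp0:2 pp1:2 pp2:2 pp3:1 pp4:1 pp5:1
P0: v1 -> pp1 = 40
P1: v1 -> pp1 = 40
P2: v1 -> pp5 = 136

Answer: 40 40 136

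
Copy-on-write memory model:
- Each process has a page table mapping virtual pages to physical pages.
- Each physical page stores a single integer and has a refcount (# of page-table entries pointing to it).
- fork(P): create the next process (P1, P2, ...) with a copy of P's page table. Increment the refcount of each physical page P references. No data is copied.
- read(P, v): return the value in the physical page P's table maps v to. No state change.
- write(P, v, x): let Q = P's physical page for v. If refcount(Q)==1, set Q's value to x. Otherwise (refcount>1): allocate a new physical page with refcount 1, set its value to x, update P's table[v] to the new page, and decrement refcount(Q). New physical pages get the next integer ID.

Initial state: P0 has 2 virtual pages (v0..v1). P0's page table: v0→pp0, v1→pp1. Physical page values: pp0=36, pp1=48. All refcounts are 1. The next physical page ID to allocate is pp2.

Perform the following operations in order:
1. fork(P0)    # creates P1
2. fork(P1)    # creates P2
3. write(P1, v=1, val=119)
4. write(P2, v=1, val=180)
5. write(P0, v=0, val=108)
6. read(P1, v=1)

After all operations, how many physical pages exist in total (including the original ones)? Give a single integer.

Op 1: fork(P0) -> P1. 2 ppages; refcounts: pp0:2 pp1:2
Op 2: fork(P1) -> P2. 2 ppages; refcounts: pp0:3 pp1:3
Op 3: write(P1, v1, 119). refcount(pp1)=3>1 -> COPY to pp2. 3 ppages; refcounts: pp0:3 pp1:2 pp2:1
Op 4: write(P2, v1, 180). refcount(pp1)=2>1 -> COPY to pp3. 4 ppages; refcounts: pp0:3 pp1:1 pp2:1 pp3:1
Op 5: write(P0, v0, 108). refcount(pp0)=3>1 -> COPY to pp4. 5 ppages; refcounts: pp0:2 pp1:1 pp2:1 pp3:1 pp4:1
Op 6: read(P1, v1) -> 119. No state change.

Answer: 5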